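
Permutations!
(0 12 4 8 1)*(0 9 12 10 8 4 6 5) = (0 10 8 1 9 12 6 5) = [10, 9, 2, 3, 4, 0, 5, 7, 1, 12, 8, 11, 6]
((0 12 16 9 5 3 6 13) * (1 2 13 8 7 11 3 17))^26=(0 13 2 1 17 5 9 16 12)(3 6 8 7 11)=((0 12 16 9 5 17 1 2 13)(3 6 8 7 11))^26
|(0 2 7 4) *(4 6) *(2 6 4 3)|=|(0 6 3 2 7 4)|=6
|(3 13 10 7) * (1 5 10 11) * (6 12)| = 14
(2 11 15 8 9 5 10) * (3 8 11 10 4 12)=(2 10)(3 8 9 5 4 12)(11 15)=[0, 1, 10, 8, 12, 4, 6, 7, 9, 5, 2, 15, 3, 13, 14, 11]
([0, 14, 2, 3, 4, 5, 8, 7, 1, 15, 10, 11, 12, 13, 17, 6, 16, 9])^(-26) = [0, 17, 2, 3, 4, 5, 1, 7, 14, 6, 10, 11, 12, 13, 9, 8, 16, 15]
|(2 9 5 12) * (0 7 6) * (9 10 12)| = 6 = |(0 7 6)(2 10 12)(5 9)|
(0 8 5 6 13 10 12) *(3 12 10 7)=(0 8 5 6 13 7 3 12)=[8, 1, 2, 12, 4, 6, 13, 3, 5, 9, 10, 11, 0, 7]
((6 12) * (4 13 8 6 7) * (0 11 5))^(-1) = ((0 11 5)(4 13 8 6 12 7))^(-1) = (0 5 11)(4 7 12 6 8 13)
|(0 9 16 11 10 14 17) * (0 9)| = |(9 16 11 10 14 17)| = 6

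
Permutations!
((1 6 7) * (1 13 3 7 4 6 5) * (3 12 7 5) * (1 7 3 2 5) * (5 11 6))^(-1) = (1 3 12 13 7 5 4 6 11 2)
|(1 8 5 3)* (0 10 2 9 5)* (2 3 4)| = 20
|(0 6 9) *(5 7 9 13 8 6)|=12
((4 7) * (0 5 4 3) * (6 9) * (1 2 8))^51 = (0 5 4 7 3)(6 9)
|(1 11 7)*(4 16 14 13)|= 12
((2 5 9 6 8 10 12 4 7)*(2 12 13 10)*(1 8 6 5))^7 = ((1 8 2)(4 7 12)(5 9)(10 13))^7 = (1 8 2)(4 7 12)(5 9)(10 13)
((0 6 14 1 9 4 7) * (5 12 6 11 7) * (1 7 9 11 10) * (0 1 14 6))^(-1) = (0 12 5 4 9 11 1 7 14 10) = ((0 10 14 7 1 11 9 4 5 12))^(-1)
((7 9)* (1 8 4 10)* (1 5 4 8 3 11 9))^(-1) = (1 7 9 11 3)(4 5 10)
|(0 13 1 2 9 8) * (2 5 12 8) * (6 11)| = |(0 13 1 5 12 8)(2 9)(6 11)| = 6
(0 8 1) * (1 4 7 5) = [8, 0, 2, 3, 7, 1, 6, 5, 4] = (0 8 4 7 5 1)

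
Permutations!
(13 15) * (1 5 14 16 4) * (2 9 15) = (1 5 14 16 4)(2 9 15 13) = [0, 5, 9, 3, 1, 14, 6, 7, 8, 15, 10, 11, 12, 2, 16, 13, 4]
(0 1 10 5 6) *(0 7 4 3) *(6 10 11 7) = (0 1 11 7 4 3)(5 10) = [1, 11, 2, 0, 3, 10, 6, 4, 8, 9, 5, 7]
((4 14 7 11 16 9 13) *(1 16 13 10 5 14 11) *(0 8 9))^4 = ((0 8 9 10 5 14 7 1 16)(4 11 13))^4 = (0 5 16 10 1 9 7 8 14)(4 11 13)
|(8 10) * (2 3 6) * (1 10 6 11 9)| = |(1 10 8 6 2 3 11 9)| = 8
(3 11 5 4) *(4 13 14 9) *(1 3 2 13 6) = (1 3 11 5 6)(2 13 14 9 4) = [0, 3, 13, 11, 2, 6, 1, 7, 8, 4, 10, 5, 12, 14, 9]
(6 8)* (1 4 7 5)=(1 4 7 5)(6 8)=[0, 4, 2, 3, 7, 1, 8, 5, 6]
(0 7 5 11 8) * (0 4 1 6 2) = (0 7 5 11 8 4 1 6 2) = [7, 6, 0, 3, 1, 11, 2, 5, 4, 9, 10, 8]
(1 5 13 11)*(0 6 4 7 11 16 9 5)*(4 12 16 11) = [6, 0, 2, 3, 7, 13, 12, 4, 8, 5, 10, 1, 16, 11, 14, 15, 9] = (0 6 12 16 9 5 13 11 1)(4 7)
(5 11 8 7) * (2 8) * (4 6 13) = [0, 1, 8, 3, 6, 11, 13, 5, 7, 9, 10, 2, 12, 4] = (2 8 7 5 11)(4 6 13)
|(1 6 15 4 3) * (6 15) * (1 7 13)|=|(1 15 4 3 7 13)|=6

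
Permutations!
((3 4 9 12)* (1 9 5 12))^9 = ((1 9)(3 4 5 12))^9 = (1 9)(3 4 5 12)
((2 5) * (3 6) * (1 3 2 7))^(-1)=((1 3 6 2 5 7))^(-1)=(1 7 5 2 6 3)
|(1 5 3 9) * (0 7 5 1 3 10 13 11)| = |(0 7 5 10 13 11)(3 9)| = 6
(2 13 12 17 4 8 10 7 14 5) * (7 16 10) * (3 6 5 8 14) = (2 13 12 17 4 14 8 7 3 6 5)(10 16) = [0, 1, 13, 6, 14, 2, 5, 3, 7, 9, 16, 11, 17, 12, 8, 15, 10, 4]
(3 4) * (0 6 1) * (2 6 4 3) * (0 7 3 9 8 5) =(0 4 2 6 1 7 3 9 8 5) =[4, 7, 6, 9, 2, 0, 1, 3, 5, 8]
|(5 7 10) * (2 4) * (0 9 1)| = |(0 9 1)(2 4)(5 7 10)| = 6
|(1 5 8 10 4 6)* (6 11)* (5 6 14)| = |(1 6)(4 11 14 5 8 10)| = 6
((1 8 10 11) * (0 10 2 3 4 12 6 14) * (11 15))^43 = (0 3 15 12 1 14 2 10 4 11 6 8)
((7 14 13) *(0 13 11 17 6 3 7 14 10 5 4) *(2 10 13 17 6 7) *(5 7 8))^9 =(0 4 5 8 17)(2 10 7 13 14 11 6 3)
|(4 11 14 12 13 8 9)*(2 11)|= 8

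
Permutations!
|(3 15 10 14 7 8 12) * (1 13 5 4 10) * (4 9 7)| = |(1 13 5 9 7 8 12 3 15)(4 10 14)| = 9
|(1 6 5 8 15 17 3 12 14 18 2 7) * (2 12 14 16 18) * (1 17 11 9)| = 105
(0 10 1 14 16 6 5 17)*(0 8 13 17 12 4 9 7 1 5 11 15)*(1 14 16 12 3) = (0 10 5 3 1 16 6 11 15)(4 9 7 14 12)(8 13 17) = [10, 16, 2, 1, 9, 3, 11, 14, 13, 7, 5, 15, 4, 17, 12, 0, 6, 8]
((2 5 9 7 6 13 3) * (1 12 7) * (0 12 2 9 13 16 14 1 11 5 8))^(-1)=(0 8 2 1 14 16 6 7 12)(3 13 5 11 9)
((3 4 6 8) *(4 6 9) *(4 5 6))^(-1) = (3 8 6 5 9 4)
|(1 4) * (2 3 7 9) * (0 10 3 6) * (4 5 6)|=10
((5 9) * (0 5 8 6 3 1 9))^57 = ((0 5)(1 9 8 6 3))^57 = (0 5)(1 8 3 9 6)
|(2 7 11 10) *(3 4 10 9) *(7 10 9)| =6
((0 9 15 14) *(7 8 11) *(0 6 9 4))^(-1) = ((0 4)(6 9 15 14)(7 8 11))^(-1) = (0 4)(6 14 15 9)(7 11 8)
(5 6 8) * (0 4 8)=(0 4 8 5 6)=[4, 1, 2, 3, 8, 6, 0, 7, 5]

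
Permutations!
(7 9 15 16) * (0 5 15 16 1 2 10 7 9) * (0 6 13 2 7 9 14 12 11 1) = (0 5 15)(1 7 6 13 2 10 9 16 14 12 11) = [5, 7, 10, 3, 4, 15, 13, 6, 8, 16, 9, 1, 11, 2, 12, 0, 14]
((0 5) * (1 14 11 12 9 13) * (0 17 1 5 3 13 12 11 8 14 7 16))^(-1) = ((0 3 13 5 17 1 7 16)(8 14)(9 12))^(-1) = (0 16 7 1 17 5 13 3)(8 14)(9 12)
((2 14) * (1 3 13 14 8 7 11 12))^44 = (1 12 11 7 8 2 14 13 3)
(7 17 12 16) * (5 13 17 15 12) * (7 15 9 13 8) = [0, 1, 2, 3, 4, 8, 6, 9, 7, 13, 10, 11, 16, 17, 14, 12, 15, 5] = (5 8 7 9 13 17)(12 16 15)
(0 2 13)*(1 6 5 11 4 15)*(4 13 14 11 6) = (0 2 14 11 13)(1 4 15)(5 6) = [2, 4, 14, 3, 15, 6, 5, 7, 8, 9, 10, 13, 12, 0, 11, 1]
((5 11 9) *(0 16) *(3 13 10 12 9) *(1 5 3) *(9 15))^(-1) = (0 16)(1 11 5)(3 9 15 12 10 13)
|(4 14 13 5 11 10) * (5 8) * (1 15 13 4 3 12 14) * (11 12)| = |(1 15 13 8 5 12 14 4)(3 11 10)| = 24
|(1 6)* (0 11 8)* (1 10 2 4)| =|(0 11 8)(1 6 10 2 4)| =15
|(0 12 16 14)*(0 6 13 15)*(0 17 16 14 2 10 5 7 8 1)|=14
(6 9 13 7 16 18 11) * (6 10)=[0, 1, 2, 3, 4, 5, 9, 16, 8, 13, 6, 10, 12, 7, 14, 15, 18, 17, 11]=(6 9 13 7 16 18 11 10)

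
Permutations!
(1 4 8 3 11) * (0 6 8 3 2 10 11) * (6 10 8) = (0 10 11 1 4 3)(2 8) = [10, 4, 8, 0, 3, 5, 6, 7, 2, 9, 11, 1]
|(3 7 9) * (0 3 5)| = 5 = |(0 3 7 9 5)|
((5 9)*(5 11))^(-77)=((5 9 11))^(-77)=(5 9 11)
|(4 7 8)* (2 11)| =6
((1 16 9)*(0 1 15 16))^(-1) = ((0 1)(9 15 16))^(-1) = (0 1)(9 16 15)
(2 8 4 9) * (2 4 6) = (2 8 6)(4 9) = [0, 1, 8, 3, 9, 5, 2, 7, 6, 4]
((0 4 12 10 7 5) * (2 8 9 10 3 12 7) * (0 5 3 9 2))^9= ((0 4 7 3 12 9 10)(2 8))^9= (0 7 12 10 4 3 9)(2 8)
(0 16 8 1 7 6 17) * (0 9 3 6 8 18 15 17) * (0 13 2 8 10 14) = (0 16 18 15 17 9 3 6 13 2 8 1 7 10 14) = [16, 7, 8, 6, 4, 5, 13, 10, 1, 3, 14, 11, 12, 2, 0, 17, 18, 9, 15]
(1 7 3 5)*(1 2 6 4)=[0, 7, 6, 5, 1, 2, 4, 3]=(1 7 3 5 2 6 4)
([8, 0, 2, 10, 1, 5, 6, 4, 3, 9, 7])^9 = (0 3 7 1 8 10 4)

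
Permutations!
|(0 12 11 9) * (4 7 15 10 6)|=|(0 12 11 9)(4 7 15 10 6)|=20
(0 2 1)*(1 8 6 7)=(0 2 8 6 7 1)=[2, 0, 8, 3, 4, 5, 7, 1, 6]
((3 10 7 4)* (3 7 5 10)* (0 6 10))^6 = (0 10)(5 6)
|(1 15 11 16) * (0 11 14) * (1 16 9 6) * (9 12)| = |(16)(0 11 12 9 6 1 15 14)| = 8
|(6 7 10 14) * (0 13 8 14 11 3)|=9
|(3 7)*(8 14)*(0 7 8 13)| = |(0 7 3 8 14 13)| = 6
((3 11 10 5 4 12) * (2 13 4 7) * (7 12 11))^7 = ((2 13 4 11 10 5 12 3 7))^7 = (2 3 5 11 13 7 12 10 4)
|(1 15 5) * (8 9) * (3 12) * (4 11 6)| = 6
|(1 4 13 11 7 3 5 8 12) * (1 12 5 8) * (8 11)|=15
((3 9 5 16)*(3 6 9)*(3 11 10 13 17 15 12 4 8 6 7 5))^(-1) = (3 9 6 8 4 12 15 17 13 10 11)(5 7 16)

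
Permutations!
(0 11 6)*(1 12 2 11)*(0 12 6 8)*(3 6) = (0 1 3 6 12 2 11 8) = [1, 3, 11, 6, 4, 5, 12, 7, 0, 9, 10, 8, 2]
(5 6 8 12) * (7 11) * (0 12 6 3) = (0 12 5 3)(6 8)(7 11) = [12, 1, 2, 0, 4, 3, 8, 11, 6, 9, 10, 7, 5]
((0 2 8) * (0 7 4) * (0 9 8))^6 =((0 2)(4 9 8 7))^6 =(4 8)(7 9)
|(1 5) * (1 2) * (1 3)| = |(1 5 2 3)| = 4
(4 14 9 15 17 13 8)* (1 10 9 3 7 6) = (1 10 9 15 17 13 8 4 14 3 7 6) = [0, 10, 2, 7, 14, 5, 1, 6, 4, 15, 9, 11, 12, 8, 3, 17, 16, 13]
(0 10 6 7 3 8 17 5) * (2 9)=(0 10 6 7 3 8 17 5)(2 9)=[10, 1, 9, 8, 4, 0, 7, 3, 17, 2, 6, 11, 12, 13, 14, 15, 16, 5]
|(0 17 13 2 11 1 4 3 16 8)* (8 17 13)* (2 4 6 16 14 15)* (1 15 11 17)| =|(0 13 4 3 14 11 15 2 17 8)(1 6 16)| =30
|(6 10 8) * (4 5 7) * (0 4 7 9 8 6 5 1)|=6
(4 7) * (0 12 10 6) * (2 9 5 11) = (0 12 10 6)(2 9 5 11)(4 7) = [12, 1, 9, 3, 7, 11, 0, 4, 8, 5, 6, 2, 10]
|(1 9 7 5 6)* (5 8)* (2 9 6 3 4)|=14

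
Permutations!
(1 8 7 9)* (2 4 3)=(1 8 7 9)(2 4 3)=[0, 8, 4, 2, 3, 5, 6, 9, 7, 1]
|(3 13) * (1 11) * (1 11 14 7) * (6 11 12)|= 6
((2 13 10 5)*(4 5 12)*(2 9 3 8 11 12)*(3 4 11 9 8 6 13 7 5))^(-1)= (2 10 13 6 3 4 9 8 5 7)(11 12)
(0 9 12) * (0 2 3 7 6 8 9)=(2 3 7 6 8 9 12)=[0, 1, 3, 7, 4, 5, 8, 6, 9, 12, 10, 11, 2]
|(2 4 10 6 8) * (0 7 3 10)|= |(0 7 3 10 6 8 2 4)|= 8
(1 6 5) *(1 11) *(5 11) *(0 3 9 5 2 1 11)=[3, 6, 1, 9, 4, 2, 0, 7, 8, 5, 10, 11]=(11)(0 3 9 5 2 1 6)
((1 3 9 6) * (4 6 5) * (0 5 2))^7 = (0 2 9 3 1 6 4 5)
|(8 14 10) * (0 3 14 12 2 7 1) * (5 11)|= |(0 3 14 10 8 12 2 7 1)(5 11)|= 18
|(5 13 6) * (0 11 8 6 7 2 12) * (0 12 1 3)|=|(0 11 8 6 5 13 7 2 1 3)|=10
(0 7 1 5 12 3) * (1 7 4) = [4, 5, 2, 0, 1, 12, 6, 7, 8, 9, 10, 11, 3] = (0 4 1 5 12 3)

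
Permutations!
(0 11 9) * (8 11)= (0 8 11 9)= [8, 1, 2, 3, 4, 5, 6, 7, 11, 0, 10, 9]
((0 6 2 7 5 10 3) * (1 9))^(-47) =(0 2 5 3 6 7 10)(1 9)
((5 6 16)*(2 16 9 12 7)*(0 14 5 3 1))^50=((0 14 5 6 9 12 7 2 16 3 1))^50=(0 7 14 2 5 16 6 3 9 1 12)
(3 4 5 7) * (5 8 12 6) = (3 4 8 12 6 5 7) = [0, 1, 2, 4, 8, 7, 5, 3, 12, 9, 10, 11, 6]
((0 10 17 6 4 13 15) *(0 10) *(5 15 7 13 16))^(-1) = ((4 16 5 15 10 17 6)(7 13))^(-1) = (4 6 17 10 15 5 16)(7 13)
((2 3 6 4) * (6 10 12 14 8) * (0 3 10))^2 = ((0 3)(2 10 12 14 8 6 4))^2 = (2 12 8 4 10 14 6)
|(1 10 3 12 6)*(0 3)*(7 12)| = 7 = |(0 3 7 12 6 1 10)|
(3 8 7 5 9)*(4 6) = [0, 1, 2, 8, 6, 9, 4, 5, 7, 3] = (3 8 7 5 9)(4 6)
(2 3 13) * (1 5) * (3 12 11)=(1 5)(2 12 11 3 13)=[0, 5, 12, 13, 4, 1, 6, 7, 8, 9, 10, 3, 11, 2]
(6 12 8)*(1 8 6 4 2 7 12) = (1 8 4 2 7 12 6) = [0, 8, 7, 3, 2, 5, 1, 12, 4, 9, 10, 11, 6]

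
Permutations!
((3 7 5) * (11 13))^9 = ((3 7 5)(11 13))^9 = (11 13)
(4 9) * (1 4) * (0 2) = [2, 4, 0, 3, 9, 5, 6, 7, 8, 1] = (0 2)(1 4 9)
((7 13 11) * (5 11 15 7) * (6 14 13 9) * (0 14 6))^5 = (0 9 7 15 13 14)(5 11)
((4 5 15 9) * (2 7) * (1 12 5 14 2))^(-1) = (1 7 2 14 4 9 15 5 12)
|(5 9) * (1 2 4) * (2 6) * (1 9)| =6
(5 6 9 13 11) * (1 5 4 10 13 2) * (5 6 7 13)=(1 6 9 2)(4 10 5 7 13 11)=[0, 6, 1, 3, 10, 7, 9, 13, 8, 2, 5, 4, 12, 11]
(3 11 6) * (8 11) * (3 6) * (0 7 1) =[7, 0, 2, 8, 4, 5, 6, 1, 11, 9, 10, 3] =(0 7 1)(3 8 11)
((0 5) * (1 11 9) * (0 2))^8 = (0 2 5)(1 9 11)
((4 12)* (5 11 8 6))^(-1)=((4 12)(5 11 8 6))^(-1)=(4 12)(5 6 8 11)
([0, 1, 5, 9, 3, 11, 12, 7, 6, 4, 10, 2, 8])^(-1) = [0, 1, 11, 4, 9, 2, 8, 7, 12, 3, 10, 5, 6]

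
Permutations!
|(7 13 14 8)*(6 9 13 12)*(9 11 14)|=6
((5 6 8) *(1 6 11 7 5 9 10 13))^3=(1 9)(6 10)(8 13)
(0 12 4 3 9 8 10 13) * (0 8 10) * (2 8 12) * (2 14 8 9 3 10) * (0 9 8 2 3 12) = (0 14 2 8 9 3 12 4 10 13) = [14, 1, 8, 12, 10, 5, 6, 7, 9, 3, 13, 11, 4, 0, 2]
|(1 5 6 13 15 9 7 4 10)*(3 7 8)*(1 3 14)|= |(1 5 6 13 15 9 8 14)(3 7 4 10)|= 8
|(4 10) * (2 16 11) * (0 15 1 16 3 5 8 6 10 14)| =13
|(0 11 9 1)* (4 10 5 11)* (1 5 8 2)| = |(0 4 10 8 2 1)(5 11 9)| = 6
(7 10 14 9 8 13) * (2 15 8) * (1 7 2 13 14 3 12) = (1 7 10 3 12)(2 15 8 14 9 13) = [0, 7, 15, 12, 4, 5, 6, 10, 14, 13, 3, 11, 1, 2, 9, 8]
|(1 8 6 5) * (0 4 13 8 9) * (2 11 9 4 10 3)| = 6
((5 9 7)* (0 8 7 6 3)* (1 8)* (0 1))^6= (1 3 6 9 5 7 8)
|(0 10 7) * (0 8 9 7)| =|(0 10)(7 8 9)| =6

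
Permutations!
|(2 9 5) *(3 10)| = |(2 9 5)(3 10)| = 6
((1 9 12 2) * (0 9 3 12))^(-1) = ((0 9)(1 3 12 2))^(-1) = (0 9)(1 2 12 3)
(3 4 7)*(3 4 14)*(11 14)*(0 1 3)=(0 1 3 11 14)(4 7)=[1, 3, 2, 11, 7, 5, 6, 4, 8, 9, 10, 14, 12, 13, 0]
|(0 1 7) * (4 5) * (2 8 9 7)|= |(0 1 2 8 9 7)(4 5)|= 6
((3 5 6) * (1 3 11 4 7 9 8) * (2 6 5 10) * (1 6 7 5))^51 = (1 6 2 5 8 10 4 9 3 11 7)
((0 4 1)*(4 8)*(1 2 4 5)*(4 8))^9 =(0 8)(1 2)(4 5)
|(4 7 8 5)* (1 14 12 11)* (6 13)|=4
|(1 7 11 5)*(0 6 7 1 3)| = 6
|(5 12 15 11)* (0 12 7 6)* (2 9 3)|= 21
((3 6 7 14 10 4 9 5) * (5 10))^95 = (14)(4 10 9)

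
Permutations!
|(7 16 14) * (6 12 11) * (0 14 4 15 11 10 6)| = |(0 14 7 16 4 15 11)(6 12 10)| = 21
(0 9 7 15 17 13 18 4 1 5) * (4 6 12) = (0 9 7 15 17 13 18 6 12 4 1 5) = [9, 5, 2, 3, 1, 0, 12, 15, 8, 7, 10, 11, 4, 18, 14, 17, 16, 13, 6]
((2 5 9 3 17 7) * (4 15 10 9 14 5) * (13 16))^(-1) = (2 7 17 3 9 10 15 4)(5 14)(13 16)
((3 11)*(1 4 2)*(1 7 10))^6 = ((1 4 2 7 10)(3 11))^6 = (11)(1 4 2 7 10)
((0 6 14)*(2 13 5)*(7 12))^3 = (14)(7 12)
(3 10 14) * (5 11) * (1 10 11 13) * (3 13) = (1 10 14 13)(3 11 5) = [0, 10, 2, 11, 4, 3, 6, 7, 8, 9, 14, 5, 12, 1, 13]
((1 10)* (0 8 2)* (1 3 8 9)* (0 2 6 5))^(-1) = ((0 9 1 10 3 8 6 5))^(-1) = (0 5 6 8 3 10 1 9)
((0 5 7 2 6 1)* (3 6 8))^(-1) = (0 1 6 3 8 2 7 5)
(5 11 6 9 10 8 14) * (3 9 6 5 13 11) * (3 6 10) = [0, 1, 2, 9, 4, 6, 10, 7, 14, 3, 8, 5, 12, 11, 13] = (3 9)(5 6 10 8 14 13 11)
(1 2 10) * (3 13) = (1 2 10)(3 13) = [0, 2, 10, 13, 4, 5, 6, 7, 8, 9, 1, 11, 12, 3]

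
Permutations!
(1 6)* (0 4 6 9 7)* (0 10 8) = (0 4 6 1 9 7 10 8) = [4, 9, 2, 3, 6, 5, 1, 10, 0, 7, 8]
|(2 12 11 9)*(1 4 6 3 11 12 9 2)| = 7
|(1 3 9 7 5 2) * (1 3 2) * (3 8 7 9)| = |(9)(1 2 8 7 5)| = 5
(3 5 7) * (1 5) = (1 5 7 3) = [0, 5, 2, 1, 4, 7, 6, 3]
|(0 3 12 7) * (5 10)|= |(0 3 12 7)(5 10)|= 4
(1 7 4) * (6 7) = [0, 6, 2, 3, 1, 5, 7, 4] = (1 6 7 4)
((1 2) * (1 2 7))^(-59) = ((1 7))^(-59) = (1 7)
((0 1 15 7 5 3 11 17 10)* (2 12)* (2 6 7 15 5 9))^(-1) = (0 10 17 11 3 5 1)(2 9 7 6 12)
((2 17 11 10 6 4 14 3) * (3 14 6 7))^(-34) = ((2 17 11 10 7 3)(4 6))^(-34) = (2 11 7)(3 17 10)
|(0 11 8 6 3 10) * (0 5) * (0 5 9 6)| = 12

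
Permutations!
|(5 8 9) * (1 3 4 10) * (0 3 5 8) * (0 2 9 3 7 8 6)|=|(0 7 8 3 4 10 1 5 2 9 6)|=11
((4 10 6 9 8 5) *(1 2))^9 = ((1 2)(4 10 6 9 8 5))^9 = (1 2)(4 9)(5 6)(8 10)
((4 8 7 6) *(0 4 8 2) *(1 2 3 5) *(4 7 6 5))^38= (8)(0 1 7 2 5)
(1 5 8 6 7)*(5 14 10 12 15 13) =(1 14 10 12 15 13 5 8 6 7) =[0, 14, 2, 3, 4, 8, 7, 1, 6, 9, 12, 11, 15, 5, 10, 13]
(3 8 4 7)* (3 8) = (4 7 8) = [0, 1, 2, 3, 7, 5, 6, 8, 4]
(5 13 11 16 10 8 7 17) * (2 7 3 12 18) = (2 7 17 5 13 11 16 10 8 3 12 18) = [0, 1, 7, 12, 4, 13, 6, 17, 3, 9, 8, 16, 18, 11, 14, 15, 10, 5, 2]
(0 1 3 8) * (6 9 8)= [1, 3, 2, 6, 4, 5, 9, 7, 0, 8]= (0 1 3 6 9 8)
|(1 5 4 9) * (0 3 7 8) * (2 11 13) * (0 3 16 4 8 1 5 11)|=12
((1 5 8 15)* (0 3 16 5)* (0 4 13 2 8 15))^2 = ((0 3 16 5 15 1 4 13 2 8))^2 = (0 16 15 4 2)(1 13 8 3 5)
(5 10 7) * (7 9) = [0, 1, 2, 3, 4, 10, 6, 5, 8, 7, 9] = (5 10 9 7)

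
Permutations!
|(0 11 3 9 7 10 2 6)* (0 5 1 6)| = |(0 11 3 9 7 10 2)(1 6 5)| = 21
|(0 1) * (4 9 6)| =6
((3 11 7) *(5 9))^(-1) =((3 11 7)(5 9))^(-1) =(3 7 11)(5 9)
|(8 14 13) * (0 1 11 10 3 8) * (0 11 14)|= |(0 1 14 13 11 10 3 8)|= 8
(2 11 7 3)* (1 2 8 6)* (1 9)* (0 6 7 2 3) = (0 6 9 1 3 8 7)(2 11) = [6, 3, 11, 8, 4, 5, 9, 0, 7, 1, 10, 2]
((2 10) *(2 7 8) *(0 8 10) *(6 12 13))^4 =((0 8 2)(6 12 13)(7 10))^4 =(0 8 2)(6 12 13)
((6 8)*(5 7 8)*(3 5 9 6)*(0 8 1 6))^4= (0 7)(1 8)(3 6)(5 9)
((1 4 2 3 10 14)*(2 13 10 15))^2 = (1 13 14 4 10)(2 15 3)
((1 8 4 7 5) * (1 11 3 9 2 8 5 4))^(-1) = (1 8 2 9 3 11 5)(4 7)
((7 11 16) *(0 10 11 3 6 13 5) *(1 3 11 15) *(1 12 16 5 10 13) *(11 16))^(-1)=((0 13 10 15 12 11 5)(1 3 6)(7 16))^(-1)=(0 5 11 12 15 10 13)(1 6 3)(7 16)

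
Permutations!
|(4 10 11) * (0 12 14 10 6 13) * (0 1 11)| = 20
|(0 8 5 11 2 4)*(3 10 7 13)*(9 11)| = 28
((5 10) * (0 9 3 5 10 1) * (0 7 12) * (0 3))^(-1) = (0 9)(1 5 3 12 7) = ((0 9)(1 7 12 3 5))^(-1)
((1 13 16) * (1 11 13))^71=(11 16 13)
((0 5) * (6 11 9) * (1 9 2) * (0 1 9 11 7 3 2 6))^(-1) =(0 9 2 3 7 6 11 1 5)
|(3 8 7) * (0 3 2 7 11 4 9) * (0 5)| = 14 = |(0 3 8 11 4 9 5)(2 7)|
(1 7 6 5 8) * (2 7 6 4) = [0, 6, 7, 3, 2, 8, 5, 4, 1] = (1 6 5 8)(2 7 4)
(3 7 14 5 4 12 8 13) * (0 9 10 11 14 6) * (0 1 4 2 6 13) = (0 9 10 11 14 5 2 6 1 4 12 8)(3 7 13) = [9, 4, 6, 7, 12, 2, 1, 13, 0, 10, 11, 14, 8, 3, 5]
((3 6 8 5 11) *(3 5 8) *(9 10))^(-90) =(11)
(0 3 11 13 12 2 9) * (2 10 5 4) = (0 3 11 13 12 10 5 4 2 9) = [3, 1, 9, 11, 2, 4, 6, 7, 8, 0, 5, 13, 10, 12]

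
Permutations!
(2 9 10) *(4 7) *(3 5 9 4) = (2 4 7 3 5 9 10) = [0, 1, 4, 5, 7, 9, 6, 3, 8, 10, 2]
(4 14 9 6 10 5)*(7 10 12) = (4 14 9 6 12 7 10 5) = [0, 1, 2, 3, 14, 4, 12, 10, 8, 6, 5, 11, 7, 13, 9]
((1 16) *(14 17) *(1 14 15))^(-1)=(1 15 17 14 16)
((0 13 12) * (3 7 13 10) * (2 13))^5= (0 13 7 10 12 2 3)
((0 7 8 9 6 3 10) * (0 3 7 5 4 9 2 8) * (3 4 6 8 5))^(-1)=(0 7 6 5 2 8 9 4 10 3)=((0 3 10 4 9 8 2 5 6 7))^(-1)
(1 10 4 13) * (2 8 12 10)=(1 2 8 12 10 4 13)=[0, 2, 8, 3, 13, 5, 6, 7, 12, 9, 4, 11, 10, 1]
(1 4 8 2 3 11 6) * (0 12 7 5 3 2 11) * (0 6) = (0 12 7 5 3 6 1 4 8 11) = [12, 4, 2, 6, 8, 3, 1, 5, 11, 9, 10, 0, 7]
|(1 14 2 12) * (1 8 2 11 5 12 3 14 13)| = |(1 13)(2 3 14 11 5 12 8)| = 14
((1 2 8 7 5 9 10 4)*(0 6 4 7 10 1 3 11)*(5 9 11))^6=((0 6 4 3 5 11)(1 2 8 10 7 9))^6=(11)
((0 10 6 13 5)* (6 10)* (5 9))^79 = ((0 6 13 9 5))^79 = (0 5 9 13 6)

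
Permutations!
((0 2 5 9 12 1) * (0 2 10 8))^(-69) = ((0 10 8)(1 2 5 9 12))^(-69) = (1 2 5 9 12)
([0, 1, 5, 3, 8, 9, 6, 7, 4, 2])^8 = (2 9 5)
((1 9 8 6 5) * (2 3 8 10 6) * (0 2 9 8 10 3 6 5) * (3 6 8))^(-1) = (0 6 9 8 2)(1 5 10 3)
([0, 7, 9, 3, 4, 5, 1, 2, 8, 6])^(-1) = (1 6 9 2 7)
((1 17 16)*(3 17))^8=(17)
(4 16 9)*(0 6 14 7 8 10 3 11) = (0 6 14 7 8 10 3 11)(4 16 9) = [6, 1, 2, 11, 16, 5, 14, 8, 10, 4, 3, 0, 12, 13, 7, 15, 9]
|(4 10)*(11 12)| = 2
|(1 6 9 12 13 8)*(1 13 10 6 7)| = |(1 7)(6 9 12 10)(8 13)| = 4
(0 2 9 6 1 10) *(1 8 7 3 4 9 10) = [2, 1, 10, 4, 9, 5, 8, 3, 7, 6, 0] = (0 2 10)(3 4 9 6 8 7)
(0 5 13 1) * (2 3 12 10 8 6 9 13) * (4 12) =(0 5 2 3 4 12 10 8 6 9 13 1) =[5, 0, 3, 4, 12, 2, 9, 7, 6, 13, 8, 11, 10, 1]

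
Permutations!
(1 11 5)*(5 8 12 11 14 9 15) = (1 14 9 15 5)(8 12 11) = [0, 14, 2, 3, 4, 1, 6, 7, 12, 15, 10, 8, 11, 13, 9, 5]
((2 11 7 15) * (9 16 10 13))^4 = (16) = ((2 11 7 15)(9 16 10 13))^4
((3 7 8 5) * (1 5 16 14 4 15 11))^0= (16)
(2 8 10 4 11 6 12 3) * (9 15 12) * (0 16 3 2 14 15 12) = (0 16 3 14 15)(2 8 10 4 11 6 9 12) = [16, 1, 8, 14, 11, 5, 9, 7, 10, 12, 4, 6, 2, 13, 15, 0, 3]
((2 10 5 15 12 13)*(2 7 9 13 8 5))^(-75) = (2 10)(5 15 12 8)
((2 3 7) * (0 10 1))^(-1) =(0 1 10)(2 7 3)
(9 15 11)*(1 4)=(1 4)(9 15 11)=[0, 4, 2, 3, 1, 5, 6, 7, 8, 15, 10, 9, 12, 13, 14, 11]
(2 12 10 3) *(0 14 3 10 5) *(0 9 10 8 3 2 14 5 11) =(0 5 9 10 8 3 14 2 12 11) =[5, 1, 12, 14, 4, 9, 6, 7, 3, 10, 8, 0, 11, 13, 2]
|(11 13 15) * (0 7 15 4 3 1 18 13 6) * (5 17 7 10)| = |(0 10 5 17 7 15 11 6)(1 18 13 4 3)| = 40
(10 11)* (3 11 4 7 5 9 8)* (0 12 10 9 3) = (0 12 10 4 7 5 3 11 9 8) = [12, 1, 2, 11, 7, 3, 6, 5, 0, 8, 4, 9, 10]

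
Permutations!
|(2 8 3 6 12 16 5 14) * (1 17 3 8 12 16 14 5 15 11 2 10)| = 11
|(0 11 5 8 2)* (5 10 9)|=|(0 11 10 9 5 8 2)|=7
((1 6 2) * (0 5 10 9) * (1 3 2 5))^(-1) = ((0 1 6 5 10 9)(2 3))^(-1) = (0 9 10 5 6 1)(2 3)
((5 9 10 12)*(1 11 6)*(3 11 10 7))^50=((1 10 12 5 9 7 3 11 6))^50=(1 7 10 3 12 11 5 6 9)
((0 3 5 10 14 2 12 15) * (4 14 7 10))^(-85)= ((0 3 5 4 14 2 12 15)(7 10))^(-85)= (0 4 12 3 14 15 5 2)(7 10)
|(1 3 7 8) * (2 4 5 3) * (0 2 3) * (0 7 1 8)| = 10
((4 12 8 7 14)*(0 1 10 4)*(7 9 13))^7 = ((0 1 10 4 12 8 9 13 7 14))^7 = (0 13 12 1 7 8 10 14 9 4)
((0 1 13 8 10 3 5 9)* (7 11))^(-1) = (0 9 5 3 10 8 13 1)(7 11)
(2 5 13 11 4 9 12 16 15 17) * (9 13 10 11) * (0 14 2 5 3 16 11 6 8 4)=(0 14 2 3 16 15 17 5 10 6 8 4 13 9 12 11)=[14, 1, 3, 16, 13, 10, 8, 7, 4, 12, 6, 0, 11, 9, 2, 17, 15, 5]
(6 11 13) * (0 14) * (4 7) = [14, 1, 2, 3, 7, 5, 11, 4, 8, 9, 10, 13, 12, 6, 0] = (0 14)(4 7)(6 11 13)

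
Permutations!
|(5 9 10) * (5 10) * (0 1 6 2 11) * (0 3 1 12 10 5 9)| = 20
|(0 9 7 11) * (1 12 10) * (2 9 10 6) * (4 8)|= |(0 10 1 12 6 2 9 7 11)(4 8)|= 18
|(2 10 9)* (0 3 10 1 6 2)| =12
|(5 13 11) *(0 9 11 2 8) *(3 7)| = |(0 9 11 5 13 2 8)(3 7)| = 14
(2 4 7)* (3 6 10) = [0, 1, 4, 6, 7, 5, 10, 2, 8, 9, 3] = (2 4 7)(3 6 10)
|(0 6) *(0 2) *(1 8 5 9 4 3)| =6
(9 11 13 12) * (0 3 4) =(0 3 4)(9 11 13 12) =[3, 1, 2, 4, 0, 5, 6, 7, 8, 11, 10, 13, 9, 12]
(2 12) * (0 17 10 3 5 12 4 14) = (0 17 10 3 5 12 2 4 14) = [17, 1, 4, 5, 14, 12, 6, 7, 8, 9, 3, 11, 2, 13, 0, 15, 16, 10]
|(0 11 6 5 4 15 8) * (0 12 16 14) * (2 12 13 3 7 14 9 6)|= |(0 11 2 12 16 9 6 5 4 15 8 13 3 7 14)|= 15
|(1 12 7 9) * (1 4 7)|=6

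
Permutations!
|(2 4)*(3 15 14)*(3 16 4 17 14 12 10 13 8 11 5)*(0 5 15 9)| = |(0 5 3 9)(2 17 14 16 4)(8 11 15 12 10 13)| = 60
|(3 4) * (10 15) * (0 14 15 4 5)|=7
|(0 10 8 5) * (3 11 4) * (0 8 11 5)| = 7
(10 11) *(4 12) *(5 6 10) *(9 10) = (4 12)(5 6 9 10 11) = [0, 1, 2, 3, 12, 6, 9, 7, 8, 10, 11, 5, 4]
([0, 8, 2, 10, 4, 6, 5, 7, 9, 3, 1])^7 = (1 9 10 8 3)(5 6)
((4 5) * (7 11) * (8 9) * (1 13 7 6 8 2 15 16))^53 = (1 11 9 16 7 8 15 13 6 2)(4 5)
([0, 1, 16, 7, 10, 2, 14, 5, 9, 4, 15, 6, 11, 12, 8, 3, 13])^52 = [0, 1, 8, 11, 16, 14, 3, 6, 5, 2, 13, 15, 10, 4, 7, 12, 9]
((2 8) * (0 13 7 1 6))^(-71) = (0 6 1 7 13)(2 8)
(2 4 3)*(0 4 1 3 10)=(0 4 10)(1 3 2)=[4, 3, 1, 2, 10, 5, 6, 7, 8, 9, 0]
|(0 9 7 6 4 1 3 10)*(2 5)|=8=|(0 9 7 6 4 1 3 10)(2 5)|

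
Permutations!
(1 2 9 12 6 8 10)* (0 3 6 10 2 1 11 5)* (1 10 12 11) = (12)(0 3 6 8 2 9 11 5)(1 10) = [3, 10, 9, 6, 4, 0, 8, 7, 2, 11, 1, 5, 12]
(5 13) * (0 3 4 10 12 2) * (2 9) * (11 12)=(0 3 4 10 11 12 9 2)(5 13)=[3, 1, 0, 4, 10, 13, 6, 7, 8, 2, 11, 12, 9, 5]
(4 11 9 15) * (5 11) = (4 5 11 9 15) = [0, 1, 2, 3, 5, 11, 6, 7, 8, 15, 10, 9, 12, 13, 14, 4]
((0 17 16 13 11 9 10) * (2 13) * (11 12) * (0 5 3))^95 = ((0 17 16 2 13 12 11 9 10 5 3))^95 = (0 9 2 3 11 16 5 12 17 10 13)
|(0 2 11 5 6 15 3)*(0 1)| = 8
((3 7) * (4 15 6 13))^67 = (3 7)(4 13 6 15)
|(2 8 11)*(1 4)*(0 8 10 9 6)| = 14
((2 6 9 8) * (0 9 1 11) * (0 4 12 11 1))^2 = (0 8 6 9 2)(4 11 12) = ((0 9 8 2 6)(4 12 11))^2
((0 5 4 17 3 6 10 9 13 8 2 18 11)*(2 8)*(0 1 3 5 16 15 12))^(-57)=(0 12 15 16)(1 2 10)(3 18 9)(6 11 13)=((0 16 15 12)(1 3 6 10 9 13 2 18 11)(4 17 5))^(-57)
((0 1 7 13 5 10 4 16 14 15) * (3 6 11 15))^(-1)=((0 1 7 13 5 10 4 16 14 3 6 11 15))^(-1)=(0 15 11 6 3 14 16 4 10 5 13 7 1)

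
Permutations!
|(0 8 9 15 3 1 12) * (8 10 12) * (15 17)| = |(0 10 12)(1 8 9 17 15 3)| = 6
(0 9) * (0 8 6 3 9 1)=[1, 0, 2, 9, 4, 5, 3, 7, 6, 8]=(0 1)(3 9 8 6)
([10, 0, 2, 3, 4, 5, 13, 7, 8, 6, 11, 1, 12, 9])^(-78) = [11, 10, 2, 3, 4, 5, 6, 7, 8, 9, 1, 0, 12, 13]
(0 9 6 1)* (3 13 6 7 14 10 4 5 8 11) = [9, 0, 2, 13, 5, 8, 1, 14, 11, 7, 4, 3, 12, 6, 10] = (0 9 7 14 10 4 5 8 11 3 13 6 1)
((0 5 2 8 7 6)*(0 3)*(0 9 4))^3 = ((0 5 2 8 7 6 3 9 4))^3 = (0 8 3)(2 6 4)(5 7 9)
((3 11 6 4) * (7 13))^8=(13)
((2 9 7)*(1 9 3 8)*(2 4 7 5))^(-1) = (1 8 3 2 5 9)(4 7) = ((1 9 5 2 3 8)(4 7))^(-1)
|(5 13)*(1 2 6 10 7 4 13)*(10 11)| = |(1 2 6 11 10 7 4 13 5)| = 9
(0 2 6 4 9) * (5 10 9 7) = (0 2 6 4 7 5 10 9) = [2, 1, 6, 3, 7, 10, 4, 5, 8, 0, 9]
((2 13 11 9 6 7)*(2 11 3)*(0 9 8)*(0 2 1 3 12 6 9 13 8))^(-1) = ((0 13 12 6 7 11)(1 3)(2 8))^(-1) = (0 11 7 6 12 13)(1 3)(2 8)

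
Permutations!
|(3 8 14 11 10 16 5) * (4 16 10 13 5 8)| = |(3 4 16 8 14 11 13 5)| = 8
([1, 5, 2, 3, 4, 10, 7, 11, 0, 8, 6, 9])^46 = (0 1 5 10 6 7 11 9 8)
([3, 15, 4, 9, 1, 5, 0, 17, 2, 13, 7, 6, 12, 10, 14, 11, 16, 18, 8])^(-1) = [6, 4, 8, 0, 2, 5, 11, 10, 18, 3, 13, 15, 12, 9, 14, 1, 16, 7, 17]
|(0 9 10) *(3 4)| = 6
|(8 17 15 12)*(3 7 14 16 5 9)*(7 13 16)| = |(3 13 16 5 9)(7 14)(8 17 15 12)| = 20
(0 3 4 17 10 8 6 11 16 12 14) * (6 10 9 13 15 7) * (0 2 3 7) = (0 7 6 11 16 12 14 2 3 4 17 9 13 15)(8 10) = [7, 1, 3, 4, 17, 5, 11, 6, 10, 13, 8, 16, 14, 15, 2, 0, 12, 9]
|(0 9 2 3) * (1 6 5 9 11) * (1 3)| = |(0 11 3)(1 6 5 9 2)| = 15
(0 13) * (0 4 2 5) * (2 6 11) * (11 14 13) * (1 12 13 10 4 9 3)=(0 11 2 5)(1 12 13 9 3)(4 6 14 10)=[11, 12, 5, 1, 6, 0, 14, 7, 8, 3, 4, 2, 13, 9, 10]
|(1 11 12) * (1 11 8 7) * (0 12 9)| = 12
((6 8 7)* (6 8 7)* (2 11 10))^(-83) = (2 11 10)(6 7 8)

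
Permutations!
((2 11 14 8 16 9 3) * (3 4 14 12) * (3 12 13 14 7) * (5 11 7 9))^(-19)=(2 3 7)(4 9)(5 16 8 14 13 11)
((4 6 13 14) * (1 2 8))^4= ((1 2 8)(4 6 13 14))^4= (14)(1 2 8)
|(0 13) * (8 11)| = |(0 13)(8 11)| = 2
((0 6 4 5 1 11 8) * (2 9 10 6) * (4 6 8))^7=(0 9 8 2 10)(1 5 4 11)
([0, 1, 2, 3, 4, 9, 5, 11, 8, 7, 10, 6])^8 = (5 11 9 6 7)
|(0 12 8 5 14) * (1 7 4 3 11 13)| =30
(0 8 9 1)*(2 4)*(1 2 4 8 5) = (0 5 1)(2 8 9) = [5, 0, 8, 3, 4, 1, 6, 7, 9, 2]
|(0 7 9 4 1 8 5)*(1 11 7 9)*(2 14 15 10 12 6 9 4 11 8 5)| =14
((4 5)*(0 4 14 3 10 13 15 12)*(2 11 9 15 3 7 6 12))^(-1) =(0 12 6 7 14 5 4)(2 15 9 11)(3 13 10)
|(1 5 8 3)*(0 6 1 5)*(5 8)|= |(0 6 1)(3 8)|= 6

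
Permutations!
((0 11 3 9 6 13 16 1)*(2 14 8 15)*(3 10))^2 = (0 10 9 13 1 11 3 6 16)(2 8)(14 15)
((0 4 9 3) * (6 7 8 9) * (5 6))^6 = (0 9 7 5)(3 8 6 4)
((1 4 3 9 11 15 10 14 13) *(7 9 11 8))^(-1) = ((1 4 3 11 15 10 14 13)(7 9 8))^(-1) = (1 13 14 10 15 11 3 4)(7 8 9)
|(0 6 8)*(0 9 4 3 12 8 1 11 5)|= 5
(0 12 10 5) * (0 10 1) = (0 12 1)(5 10) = [12, 0, 2, 3, 4, 10, 6, 7, 8, 9, 5, 11, 1]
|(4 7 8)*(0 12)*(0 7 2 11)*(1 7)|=|(0 12 1 7 8 4 2 11)|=8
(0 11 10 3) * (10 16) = (0 11 16 10 3) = [11, 1, 2, 0, 4, 5, 6, 7, 8, 9, 3, 16, 12, 13, 14, 15, 10]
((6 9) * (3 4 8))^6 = ((3 4 8)(6 9))^6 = (9)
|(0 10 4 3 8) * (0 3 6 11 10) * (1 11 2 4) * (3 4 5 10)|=9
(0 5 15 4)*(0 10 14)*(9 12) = [5, 1, 2, 3, 10, 15, 6, 7, 8, 12, 14, 11, 9, 13, 0, 4] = (0 5 15 4 10 14)(9 12)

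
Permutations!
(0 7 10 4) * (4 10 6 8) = (10)(0 7 6 8 4) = [7, 1, 2, 3, 0, 5, 8, 6, 4, 9, 10]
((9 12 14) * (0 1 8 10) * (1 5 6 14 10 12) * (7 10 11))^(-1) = (0 10 7 11 12 8 1 9 14 6 5)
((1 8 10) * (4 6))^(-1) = (1 10 8)(4 6)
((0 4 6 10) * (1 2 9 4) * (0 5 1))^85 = ((1 2 9 4 6 10 5))^85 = (1 2 9 4 6 10 5)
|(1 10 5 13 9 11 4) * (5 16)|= |(1 10 16 5 13 9 11 4)|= 8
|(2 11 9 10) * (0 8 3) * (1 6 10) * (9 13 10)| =|(0 8 3)(1 6 9)(2 11 13 10)| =12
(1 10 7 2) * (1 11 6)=[0, 10, 11, 3, 4, 5, 1, 2, 8, 9, 7, 6]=(1 10 7 2 11 6)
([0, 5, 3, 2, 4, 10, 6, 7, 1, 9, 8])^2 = [0, 10, 2, 3, 4, 8, 6, 7, 5, 9, 1]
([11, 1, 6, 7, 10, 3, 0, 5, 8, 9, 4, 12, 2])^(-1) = (0 6 2 12 11)(3 5 7)(4 10)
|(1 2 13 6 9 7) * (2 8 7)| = 12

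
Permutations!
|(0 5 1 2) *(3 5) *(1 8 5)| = 4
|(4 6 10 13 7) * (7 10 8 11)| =|(4 6 8 11 7)(10 13)| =10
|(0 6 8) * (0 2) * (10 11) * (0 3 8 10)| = 12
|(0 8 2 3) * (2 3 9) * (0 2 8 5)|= |(0 5)(2 9 8 3)|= 4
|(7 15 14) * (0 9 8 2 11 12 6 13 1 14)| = |(0 9 8 2 11 12 6 13 1 14 7 15)| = 12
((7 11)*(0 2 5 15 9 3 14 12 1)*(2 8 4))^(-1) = ((0 8 4 2 5 15 9 3 14 12 1)(7 11))^(-1) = (0 1 12 14 3 9 15 5 2 4 8)(7 11)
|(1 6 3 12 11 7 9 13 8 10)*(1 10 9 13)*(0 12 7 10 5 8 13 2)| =12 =|(13)(0 12 11 10 5 8 9 1 6 3 7 2)|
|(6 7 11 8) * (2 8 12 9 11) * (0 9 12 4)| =4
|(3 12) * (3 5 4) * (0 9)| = 4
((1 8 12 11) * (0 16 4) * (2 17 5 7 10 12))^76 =((0 16 4)(1 8 2 17 5 7 10 12 11))^76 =(0 16 4)(1 5 11 17 12 2 10 8 7)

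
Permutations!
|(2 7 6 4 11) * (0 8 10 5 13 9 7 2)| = |(0 8 10 5 13 9 7 6 4 11)| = 10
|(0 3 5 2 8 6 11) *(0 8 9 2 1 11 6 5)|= |(0 3)(1 11 8 5)(2 9)|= 4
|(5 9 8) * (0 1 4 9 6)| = |(0 1 4 9 8 5 6)| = 7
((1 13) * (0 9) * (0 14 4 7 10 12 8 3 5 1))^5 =(0 10 1 4 3 9 12 13 7 5 14 8)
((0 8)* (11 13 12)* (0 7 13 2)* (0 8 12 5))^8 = (13)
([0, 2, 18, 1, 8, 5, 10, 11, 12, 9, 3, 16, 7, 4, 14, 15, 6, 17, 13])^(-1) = [0, 3, 1, 10, 13, 5, 16, 12, 4, 9, 6, 7, 8, 18, 14, 15, 11, 17, 2]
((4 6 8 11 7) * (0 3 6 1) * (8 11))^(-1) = (0 1 4 7 11 6 3)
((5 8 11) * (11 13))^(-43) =(5 8 13 11)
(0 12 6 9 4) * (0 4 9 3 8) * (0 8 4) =(0 12 6 3 4) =[12, 1, 2, 4, 0, 5, 3, 7, 8, 9, 10, 11, 6]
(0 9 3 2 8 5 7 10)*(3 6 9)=[3, 1, 8, 2, 4, 7, 9, 10, 5, 6, 0]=(0 3 2 8 5 7 10)(6 9)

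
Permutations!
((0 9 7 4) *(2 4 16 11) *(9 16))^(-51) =(0 4 2 11 16)(7 9)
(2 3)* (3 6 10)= (2 6 10 3)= [0, 1, 6, 2, 4, 5, 10, 7, 8, 9, 3]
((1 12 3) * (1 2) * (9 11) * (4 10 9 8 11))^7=(1 2 3 12)(4 10 9)(8 11)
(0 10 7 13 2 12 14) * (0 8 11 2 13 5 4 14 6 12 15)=[10, 1, 15, 3, 14, 4, 12, 5, 11, 9, 7, 2, 6, 13, 8, 0]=(0 10 7 5 4 14 8 11 2 15)(6 12)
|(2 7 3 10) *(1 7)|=5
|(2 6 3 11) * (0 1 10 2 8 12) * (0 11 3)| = |(0 1 10 2 6)(8 12 11)| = 15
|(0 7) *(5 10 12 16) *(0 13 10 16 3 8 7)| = 6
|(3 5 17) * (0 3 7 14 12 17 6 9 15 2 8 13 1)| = |(0 3 5 6 9 15 2 8 13 1)(7 14 12 17)| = 20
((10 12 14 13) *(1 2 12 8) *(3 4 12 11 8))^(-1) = (1 8 11 2)(3 10 13 14 12 4)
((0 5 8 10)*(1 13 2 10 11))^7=((0 5 8 11 1 13 2 10))^7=(0 10 2 13 1 11 8 5)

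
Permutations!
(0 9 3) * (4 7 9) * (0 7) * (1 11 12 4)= (0 1 11 12 4)(3 7 9)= [1, 11, 2, 7, 0, 5, 6, 9, 8, 3, 10, 12, 4]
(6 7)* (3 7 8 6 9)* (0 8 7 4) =(0 8 6 7 9 3 4) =[8, 1, 2, 4, 0, 5, 7, 9, 6, 3]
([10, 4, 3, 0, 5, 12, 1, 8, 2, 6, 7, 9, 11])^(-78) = (1 6 9 11 12 5 4)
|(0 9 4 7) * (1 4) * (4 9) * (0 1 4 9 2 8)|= 7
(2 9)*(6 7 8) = [0, 1, 9, 3, 4, 5, 7, 8, 6, 2] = (2 9)(6 7 8)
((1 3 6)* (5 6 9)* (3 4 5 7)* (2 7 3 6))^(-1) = ((1 4 5 2 7 6)(3 9))^(-1) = (1 6 7 2 5 4)(3 9)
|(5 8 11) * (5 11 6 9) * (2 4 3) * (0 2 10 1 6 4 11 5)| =11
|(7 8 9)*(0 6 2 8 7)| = 5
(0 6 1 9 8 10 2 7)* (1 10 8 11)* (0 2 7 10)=(0 6)(1 9 11)(2 10 7)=[6, 9, 10, 3, 4, 5, 0, 2, 8, 11, 7, 1]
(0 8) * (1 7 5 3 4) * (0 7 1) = (0 8 7 5 3 4) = [8, 1, 2, 4, 0, 3, 6, 5, 7]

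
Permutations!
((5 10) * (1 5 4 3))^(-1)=((1 5 10 4 3))^(-1)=(1 3 4 10 5)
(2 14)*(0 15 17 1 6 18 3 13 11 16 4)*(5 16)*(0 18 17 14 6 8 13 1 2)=[15, 8, 6, 1, 18, 16, 17, 7, 13, 9, 10, 5, 12, 11, 0, 14, 4, 2, 3]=(0 15 14)(1 8 13 11 5 16 4 18 3)(2 6 17)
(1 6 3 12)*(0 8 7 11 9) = [8, 6, 2, 12, 4, 5, 3, 11, 7, 0, 10, 9, 1] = (0 8 7 11 9)(1 6 3 12)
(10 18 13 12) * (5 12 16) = (5 12 10 18 13 16) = [0, 1, 2, 3, 4, 12, 6, 7, 8, 9, 18, 11, 10, 16, 14, 15, 5, 17, 13]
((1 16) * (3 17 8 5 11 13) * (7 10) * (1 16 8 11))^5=(1 5 8)(3 17 11 13)(7 10)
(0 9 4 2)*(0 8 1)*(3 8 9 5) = (0 5 3 8 1)(2 9 4) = [5, 0, 9, 8, 2, 3, 6, 7, 1, 4]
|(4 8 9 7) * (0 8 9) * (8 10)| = 3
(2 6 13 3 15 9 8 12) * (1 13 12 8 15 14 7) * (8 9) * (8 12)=(1 13 3 14 7)(2 6 8 9 15 12)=[0, 13, 6, 14, 4, 5, 8, 1, 9, 15, 10, 11, 2, 3, 7, 12]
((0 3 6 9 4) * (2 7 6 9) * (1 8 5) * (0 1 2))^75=((0 3 9 4 1 8 5 2 7 6))^75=(0 8)(1 6)(2 9)(3 5)(4 7)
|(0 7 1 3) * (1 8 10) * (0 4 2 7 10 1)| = 6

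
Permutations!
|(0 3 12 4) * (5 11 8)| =|(0 3 12 4)(5 11 8)| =12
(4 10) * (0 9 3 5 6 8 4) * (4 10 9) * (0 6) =[4, 1, 2, 5, 9, 0, 8, 7, 10, 3, 6] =(0 4 9 3 5)(6 8 10)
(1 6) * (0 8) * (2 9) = (0 8)(1 6)(2 9) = [8, 6, 9, 3, 4, 5, 1, 7, 0, 2]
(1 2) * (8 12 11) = [0, 2, 1, 3, 4, 5, 6, 7, 12, 9, 10, 8, 11] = (1 2)(8 12 11)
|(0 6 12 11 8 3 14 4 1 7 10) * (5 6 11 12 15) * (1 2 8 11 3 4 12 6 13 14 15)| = 33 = |(0 3 15 5 13 14 12 6 1 7 10)(2 8 4)|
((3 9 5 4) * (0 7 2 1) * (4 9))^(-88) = (9)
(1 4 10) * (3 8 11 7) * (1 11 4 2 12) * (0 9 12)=[9, 2, 0, 8, 10, 5, 6, 3, 4, 12, 11, 7, 1]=(0 9 12 1 2)(3 8 4 10 11 7)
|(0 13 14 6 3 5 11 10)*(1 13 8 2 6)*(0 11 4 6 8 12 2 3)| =|(0 12 2 8 3 5 4 6)(1 13 14)(10 11)| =24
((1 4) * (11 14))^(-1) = (1 4)(11 14)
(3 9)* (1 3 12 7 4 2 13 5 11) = (1 3 9 12 7 4 2 13 5 11) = [0, 3, 13, 9, 2, 11, 6, 4, 8, 12, 10, 1, 7, 5]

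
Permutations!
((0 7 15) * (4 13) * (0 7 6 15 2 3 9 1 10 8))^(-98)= ((0 6 15 7 2 3 9 1 10 8)(4 13))^(-98)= (0 15 2 9 10)(1 8 6 7 3)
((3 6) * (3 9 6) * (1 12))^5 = (1 12)(6 9)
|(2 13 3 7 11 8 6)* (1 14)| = 14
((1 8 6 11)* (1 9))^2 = ((1 8 6 11 9))^2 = (1 6 9 8 11)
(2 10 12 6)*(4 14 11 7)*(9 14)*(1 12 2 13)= (1 12 6 13)(2 10)(4 9 14 11 7)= [0, 12, 10, 3, 9, 5, 13, 4, 8, 14, 2, 7, 6, 1, 11]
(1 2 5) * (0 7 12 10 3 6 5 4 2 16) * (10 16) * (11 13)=(0 7 12 16)(1 10 3 6 5)(2 4)(11 13)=[7, 10, 4, 6, 2, 1, 5, 12, 8, 9, 3, 13, 16, 11, 14, 15, 0]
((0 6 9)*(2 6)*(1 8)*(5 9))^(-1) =((0 2 6 5 9)(1 8))^(-1) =(0 9 5 6 2)(1 8)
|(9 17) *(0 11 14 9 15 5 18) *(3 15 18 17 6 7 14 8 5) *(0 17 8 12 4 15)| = |(0 11 12 4 15 3)(5 8)(6 7 14 9)(17 18)| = 12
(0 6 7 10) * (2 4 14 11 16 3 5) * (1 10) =(0 6 7 1 10)(2 4 14 11 16 3 5) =[6, 10, 4, 5, 14, 2, 7, 1, 8, 9, 0, 16, 12, 13, 11, 15, 3]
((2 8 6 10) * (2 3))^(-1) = ((2 8 6 10 3))^(-1) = (2 3 10 6 8)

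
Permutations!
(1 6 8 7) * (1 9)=(1 6 8 7 9)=[0, 6, 2, 3, 4, 5, 8, 9, 7, 1]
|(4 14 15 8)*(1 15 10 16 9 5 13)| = |(1 15 8 4 14 10 16 9 5 13)| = 10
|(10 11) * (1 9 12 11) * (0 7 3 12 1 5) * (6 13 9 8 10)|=12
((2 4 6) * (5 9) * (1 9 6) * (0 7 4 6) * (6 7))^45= ((0 6 2 7 4 1 9 5))^45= (0 1 2 5 4 6 9 7)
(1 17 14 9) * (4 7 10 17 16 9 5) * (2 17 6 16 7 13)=(1 7 10 6 16 9)(2 17 14 5 4 13)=[0, 7, 17, 3, 13, 4, 16, 10, 8, 1, 6, 11, 12, 2, 5, 15, 9, 14]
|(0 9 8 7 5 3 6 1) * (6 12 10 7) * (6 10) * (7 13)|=11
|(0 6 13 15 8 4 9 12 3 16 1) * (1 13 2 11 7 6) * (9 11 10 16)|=30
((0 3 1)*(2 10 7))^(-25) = ((0 3 1)(2 10 7))^(-25) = (0 1 3)(2 7 10)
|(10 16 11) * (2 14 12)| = |(2 14 12)(10 16 11)| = 3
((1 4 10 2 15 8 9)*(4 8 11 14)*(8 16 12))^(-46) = ((1 16 12 8 9)(2 15 11 14 4 10))^(-46) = (1 9 8 12 16)(2 11 4)(10 15 14)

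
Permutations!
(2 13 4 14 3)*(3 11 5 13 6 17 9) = (2 6 17 9 3)(4 14 11 5 13) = [0, 1, 6, 2, 14, 13, 17, 7, 8, 3, 10, 5, 12, 4, 11, 15, 16, 9]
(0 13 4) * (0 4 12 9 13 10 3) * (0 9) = (0 10 3 9 13 12) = [10, 1, 2, 9, 4, 5, 6, 7, 8, 13, 3, 11, 0, 12]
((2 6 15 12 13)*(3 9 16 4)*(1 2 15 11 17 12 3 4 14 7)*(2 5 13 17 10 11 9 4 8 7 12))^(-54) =((1 5 13 15 3 4 8 7)(2 6 9 16 14 12 17)(10 11))^(-54) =(1 13 3 8)(2 9 14 17 6 16 12)(4 7 5 15)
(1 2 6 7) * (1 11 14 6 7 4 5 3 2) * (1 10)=[0, 10, 7, 2, 5, 3, 4, 11, 8, 9, 1, 14, 12, 13, 6]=(1 10)(2 7 11 14 6 4 5 3)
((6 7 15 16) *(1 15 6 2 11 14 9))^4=(1 11 15 14 16 9 2)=((1 15 16 2 11 14 9)(6 7))^4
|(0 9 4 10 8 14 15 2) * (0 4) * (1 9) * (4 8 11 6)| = 12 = |(0 1 9)(2 8 14 15)(4 10 11 6)|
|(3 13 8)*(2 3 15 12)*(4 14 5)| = 6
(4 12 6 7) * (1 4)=[0, 4, 2, 3, 12, 5, 7, 1, 8, 9, 10, 11, 6]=(1 4 12 6 7)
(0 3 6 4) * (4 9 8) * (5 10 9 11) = (0 3 6 11 5 10 9 8 4) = [3, 1, 2, 6, 0, 10, 11, 7, 4, 8, 9, 5]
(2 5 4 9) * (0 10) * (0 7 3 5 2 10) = (3 5 4 9 10 7) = [0, 1, 2, 5, 9, 4, 6, 3, 8, 10, 7]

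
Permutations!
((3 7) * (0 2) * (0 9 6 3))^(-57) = (0 6)(2 3)(7 9)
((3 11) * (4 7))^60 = ((3 11)(4 7))^60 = (11)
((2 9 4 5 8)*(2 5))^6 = (9) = ((2 9 4)(5 8))^6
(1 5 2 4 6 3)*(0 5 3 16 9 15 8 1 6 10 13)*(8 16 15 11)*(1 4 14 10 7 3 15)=(0 5 2 14 10 13)(1 15 16 9 11 8 4 7 3 6)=[5, 15, 14, 6, 7, 2, 1, 3, 4, 11, 13, 8, 12, 0, 10, 16, 9]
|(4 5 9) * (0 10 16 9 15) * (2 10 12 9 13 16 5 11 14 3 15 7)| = |(0 12 9 4 11 14 3 15)(2 10 5 7)(13 16)| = 8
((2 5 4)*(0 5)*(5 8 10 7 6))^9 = (0 8 10 7 6 5 4 2)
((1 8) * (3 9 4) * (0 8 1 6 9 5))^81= ((0 8 6 9 4 3 5))^81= (0 4 8 3 6 5 9)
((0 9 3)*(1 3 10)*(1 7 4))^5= (0 1 7 9 3 4 10)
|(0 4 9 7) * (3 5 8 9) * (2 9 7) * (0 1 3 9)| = 20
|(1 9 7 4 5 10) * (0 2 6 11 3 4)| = |(0 2 6 11 3 4 5 10 1 9 7)| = 11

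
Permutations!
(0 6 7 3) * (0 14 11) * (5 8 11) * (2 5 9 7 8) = (0 6 8 11)(2 5)(3 14 9 7) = [6, 1, 5, 14, 4, 2, 8, 3, 11, 7, 10, 0, 12, 13, 9]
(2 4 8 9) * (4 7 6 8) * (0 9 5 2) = (0 9)(2 7 6 8 5) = [9, 1, 7, 3, 4, 2, 8, 6, 5, 0]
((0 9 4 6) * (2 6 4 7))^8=(0 2 9 6 7)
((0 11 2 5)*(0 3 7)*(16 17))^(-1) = (0 7 3 5 2 11)(16 17)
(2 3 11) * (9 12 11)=[0, 1, 3, 9, 4, 5, 6, 7, 8, 12, 10, 2, 11]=(2 3 9 12 11)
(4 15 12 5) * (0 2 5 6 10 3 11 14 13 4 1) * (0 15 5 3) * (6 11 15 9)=[2, 9, 3, 15, 5, 1, 10, 7, 8, 6, 0, 14, 11, 4, 13, 12]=(0 2 3 15 12 11 14 13 4 5 1 9 6 10)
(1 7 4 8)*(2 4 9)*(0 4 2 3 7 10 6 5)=(0 4 8 1 10 6 5)(3 7 9)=[4, 10, 2, 7, 8, 0, 5, 9, 1, 3, 6]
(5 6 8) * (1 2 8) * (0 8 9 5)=(0 8)(1 2 9 5 6)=[8, 2, 9, 3, 4, 6, 1, 7, 0, 5]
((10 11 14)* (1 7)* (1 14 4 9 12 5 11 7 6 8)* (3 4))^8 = (1 8 6)(3 9 5)(4 12 11)(7 10 14)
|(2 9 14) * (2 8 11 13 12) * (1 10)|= 14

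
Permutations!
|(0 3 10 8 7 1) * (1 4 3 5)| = |(0 5 1)(3 10 8 7 4)| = 15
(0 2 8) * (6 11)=(0 2 8)(6 11)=[2, 1, 8, 3, 4, 5, 11, 7, 0, 9, 10, 6]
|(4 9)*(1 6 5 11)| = 4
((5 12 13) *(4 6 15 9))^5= ((4 6 15 9)(5 12 13))^5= (4 6 15 9)(5 13 12)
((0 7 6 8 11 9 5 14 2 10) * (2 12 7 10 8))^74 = ((0 10)(2 8 11 9 5 14 12 7 6))^74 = (2 11 5 12 6 8 9 14 7)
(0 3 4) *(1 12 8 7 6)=[3, 12, 2, 4, 0, 5, 1, 6, 7, 9, 10, 11, 8]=(0 3 4)(1 12 8 7 6)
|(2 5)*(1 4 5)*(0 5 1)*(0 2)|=|(0 5)(1 4)|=2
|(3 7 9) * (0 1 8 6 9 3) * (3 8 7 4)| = 6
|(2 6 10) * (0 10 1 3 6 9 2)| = |(0 10)(1 3 6)(2 9)| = 6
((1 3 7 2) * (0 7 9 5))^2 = ((0 7 2 1 3 9 5))^2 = (0 2 3 5 7 1 9)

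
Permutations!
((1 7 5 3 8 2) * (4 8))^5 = ((1 7 5 3 4 8 2))^5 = (1 8 3 7 2 4 5)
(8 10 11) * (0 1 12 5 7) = (0 1 12 5 7)(8 10 11) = [1, 12, 2, 3, 4, 7, 6, 0, 10, 9, 11, 8, 5]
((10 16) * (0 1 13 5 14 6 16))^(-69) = ((0 1 13 5 14 6 16 10))^(-69) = (0 5 16 1 14 10 13 6)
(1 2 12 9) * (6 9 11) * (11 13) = (1 2 12 13 11 6 9) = [0, 2, 12, 3, 4, 5, 9, 7, 8, 1, 10, 6, 13, 11]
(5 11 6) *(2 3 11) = (2 3 11 6 5) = [0, 1, 3, 11, 4, 2, 5, 7, 8, 9, 10, 6]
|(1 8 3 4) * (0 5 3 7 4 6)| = 4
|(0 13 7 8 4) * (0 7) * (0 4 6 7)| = 3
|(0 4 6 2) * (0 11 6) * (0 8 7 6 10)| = |(0 4 8 7 6 2 11 10)| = 8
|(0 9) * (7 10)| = |(0 9)(7 10)| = 2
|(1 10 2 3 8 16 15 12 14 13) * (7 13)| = 11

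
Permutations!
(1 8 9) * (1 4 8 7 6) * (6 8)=(1 7 8 9 4 6)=[0, 7, 2, 3, 6, 5, 1, 8, 9, 4]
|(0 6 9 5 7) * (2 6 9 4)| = 12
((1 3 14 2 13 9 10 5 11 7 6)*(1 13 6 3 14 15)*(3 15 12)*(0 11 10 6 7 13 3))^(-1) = ((0 11 13 9 6 3 12)(1 14 2 7 15)(5 10))^(-1) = (0 12 3 6 9 13 11)(1 15 7 2 14)(5 10)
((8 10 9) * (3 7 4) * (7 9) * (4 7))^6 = (3 9 8 10 4)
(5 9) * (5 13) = (5 9 13) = [0, 1, 2, 3, 4, 9, 6, 7, 8, 13, 10, 11, 12, 5]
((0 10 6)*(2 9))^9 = (10)(2 9)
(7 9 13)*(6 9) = (6 9 13 7) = [0, 1, 2, 3, 4, 5, 9, 6, 8, 13, 10, 11, 12, 7]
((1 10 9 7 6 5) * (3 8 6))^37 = (1 8 9 5 3 10 6 7)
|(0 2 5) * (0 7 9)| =5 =|(0 2 5 7 9)|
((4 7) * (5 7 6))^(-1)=((4 6 5 7))^(-1)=(4 7 5 6)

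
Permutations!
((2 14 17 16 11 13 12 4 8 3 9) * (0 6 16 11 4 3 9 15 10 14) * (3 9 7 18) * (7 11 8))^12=((0 6 16 4 7 18 3 15 10 14 17 8 11 13 12 9 2))^12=(0 11 15 16 12 14 7 2 8 3 6 13 10 4 9 17 18)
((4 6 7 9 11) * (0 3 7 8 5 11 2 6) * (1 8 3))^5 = (0 4 11 5 8 1)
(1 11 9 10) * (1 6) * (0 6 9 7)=(0 6 1 11 7)(9 10)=[6, 11, 2, 3, 4, 5, 1, 0, 8, 10, 9, 7]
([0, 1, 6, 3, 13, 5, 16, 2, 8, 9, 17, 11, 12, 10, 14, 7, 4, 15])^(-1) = [0, 1, 7, 3, 16, 5, 2, 15, 8, 9, 13, 11, 12, 4, 14, 17, 6, 10]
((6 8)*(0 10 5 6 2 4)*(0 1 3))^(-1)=((0 10 5 6 8 2 4 1 3))^(-1)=(0 3 1 4 2 8 6 5 10)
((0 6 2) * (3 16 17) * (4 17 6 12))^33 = (0 12 4 17 3 16 6 2)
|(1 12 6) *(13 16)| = 6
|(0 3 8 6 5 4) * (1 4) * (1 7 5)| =6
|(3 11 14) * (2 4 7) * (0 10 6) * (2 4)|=6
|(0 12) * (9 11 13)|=|(0 12)(9 11 13)|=6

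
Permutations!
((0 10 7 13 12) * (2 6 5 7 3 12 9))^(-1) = (0 12 3 10)(2 9 13 7 5 6)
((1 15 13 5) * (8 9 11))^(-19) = (1 15 13 5)(8 11 9)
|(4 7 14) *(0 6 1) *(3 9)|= 6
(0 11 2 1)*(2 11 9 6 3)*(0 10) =[9, 10, 1, 2, 4, 5, 3, 7, 8, 6, 0, 11] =(11)(0 9 6 3 2 1 10)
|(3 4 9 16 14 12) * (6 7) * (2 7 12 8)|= |(2 7 6 12 3 4 9 16 14 8)|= 10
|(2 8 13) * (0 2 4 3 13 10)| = 12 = |(0 2 8 10)(3 13 4)|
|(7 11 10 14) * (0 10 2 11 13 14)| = |(0 10)(2 11)(7 13 14)| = 6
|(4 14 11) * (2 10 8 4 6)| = 7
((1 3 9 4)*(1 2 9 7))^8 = (1 7 3)(2 4 9)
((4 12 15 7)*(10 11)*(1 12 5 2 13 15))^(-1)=((1 12)(2 13 15 7 4 5)(10 11))^(-1)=(1 12)(2 5 4 7 15 13)(10 11)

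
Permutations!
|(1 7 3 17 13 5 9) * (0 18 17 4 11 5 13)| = 21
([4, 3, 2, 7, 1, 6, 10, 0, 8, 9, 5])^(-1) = [7, 4, 2, 1, 0, 10, 5, 3, 8, 9, 6]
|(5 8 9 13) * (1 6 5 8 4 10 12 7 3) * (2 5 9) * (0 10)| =|(0 10 12 7 3 1 6 9 13 8 2 5 4)| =13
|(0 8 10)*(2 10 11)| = 5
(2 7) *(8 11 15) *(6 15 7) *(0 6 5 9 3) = (0 6 15 8 11 7 2 5 9 3) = [6, 1, 5, 0, 4, 9, 15, 2, 11, 3, 10, 7, 12, 13, 14, 8]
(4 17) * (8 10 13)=(4 17)(8 10 13)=[0, 1, 2, 3, 17, 5, 6, 7, 10, 9, 13, 11, 12, 8, 14, 15, 16, 4]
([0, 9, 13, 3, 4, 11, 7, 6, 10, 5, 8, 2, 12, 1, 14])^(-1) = [0, 13, 11, 3, 4, 9, 7, 6, 10, 1, 8, 5, 12, 2, 14]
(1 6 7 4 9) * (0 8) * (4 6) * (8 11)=(0 11 8)(1 4 9)(6 7)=[11, 4, 2, 3, 9, 5, 7, 6, 0, 1, 10, 8]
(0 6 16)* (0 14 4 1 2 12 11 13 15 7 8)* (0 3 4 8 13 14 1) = (0 6 16 1 2 12 11 14 8 3 4)(7 13 15) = [6, 2, 12, 4, 0, 5, 16, 13, 3, 9, 10, 14, 11, 15, 8, 7, 1]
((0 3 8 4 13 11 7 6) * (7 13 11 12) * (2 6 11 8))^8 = ((0 3 2 6)(4 8)(7 11 13 12))^8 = (13)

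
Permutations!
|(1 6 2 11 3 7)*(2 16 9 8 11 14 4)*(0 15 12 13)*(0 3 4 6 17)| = |(0 15 12 13 3 7 1 17)(2 14 6 16 9 8 11 4)| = 8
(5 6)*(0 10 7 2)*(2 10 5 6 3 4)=(0 5 3 4 2)(7 10)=[5, 1, 0, 4, 2, 3, 6, 10, 8, 9, 7]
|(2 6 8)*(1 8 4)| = 5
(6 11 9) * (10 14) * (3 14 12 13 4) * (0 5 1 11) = (0 5 1 11 9 6)(3 14 10 12 13 4) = [5, 11, 2, 14, 3, 1, 0, 7, 8, 6, 12, 9, 13, 4, 10]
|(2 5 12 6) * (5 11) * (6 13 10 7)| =8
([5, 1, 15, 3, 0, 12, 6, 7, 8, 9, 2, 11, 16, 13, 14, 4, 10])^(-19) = [2, 1, 12, 3, 10, 15, 6, 7, 8, 9, 5, 11, 4, 13, 14, 16, 0]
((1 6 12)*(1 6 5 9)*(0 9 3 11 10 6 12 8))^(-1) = (12)(0 8 6 10 11 3 5 1 9)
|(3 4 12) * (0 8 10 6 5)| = 15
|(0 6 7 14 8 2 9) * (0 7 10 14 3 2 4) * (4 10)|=|(0 6 4)(2 9 7 3)(8 10 14)|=12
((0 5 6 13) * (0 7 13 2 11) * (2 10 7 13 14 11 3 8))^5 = (0 14 10 5 11 7 6)(2 8 3)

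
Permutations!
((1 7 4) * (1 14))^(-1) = (1 14 4 7)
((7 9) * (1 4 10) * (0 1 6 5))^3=((0 1 4 10 6 5)(7 9))^3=(0 10)(1 6)(4 5)(7 9)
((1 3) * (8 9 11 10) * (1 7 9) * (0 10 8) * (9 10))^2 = (0 11 1 7)(3 10 9 8)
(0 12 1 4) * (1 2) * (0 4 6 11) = (0 12 2 1 6 11) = [12, 6, 1, 3, 4, 5, 11, 7, 8, 9, 10, 0, 2]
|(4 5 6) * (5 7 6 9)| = |(4 7 6)(5 9)| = 6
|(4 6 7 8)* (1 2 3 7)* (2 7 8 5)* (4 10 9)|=|(1 7 5 2 3 8 10 9 4 6)|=10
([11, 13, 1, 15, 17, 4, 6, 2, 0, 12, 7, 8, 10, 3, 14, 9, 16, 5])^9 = (17)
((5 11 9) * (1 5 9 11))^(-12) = (11) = ((11)(1 5))^(-12)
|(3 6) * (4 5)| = 2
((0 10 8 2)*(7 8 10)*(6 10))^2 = ((0 7 8 2)(6 10))^2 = (10)(0 8)(2 7)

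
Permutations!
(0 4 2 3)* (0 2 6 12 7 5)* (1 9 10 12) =(0 4 6 1 9 10 12 7 5)(2 3) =[4, 9, 3, 2, 6, 0, 1, 5, 8, 10, 12, 11, 7]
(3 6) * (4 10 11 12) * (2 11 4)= (2 11 12)(3 6)(4 10)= [0, 1, 11, 6, 10, 5, 3, 7, 8, 9, 4, 12, 2]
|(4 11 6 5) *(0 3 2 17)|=4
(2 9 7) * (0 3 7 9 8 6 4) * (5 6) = (9)(0 3 7 2 8 5 6 4) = [3, 1, 8, 7, 0, 6, 4, 2, 5, 9]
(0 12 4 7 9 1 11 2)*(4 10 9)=(0 12 10 9 1 11 2)(4 7)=[12, 11, 0, 3, 7, 5, 6, 4, 8, 1, 9, 2, 10]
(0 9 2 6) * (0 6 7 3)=[9, 1, 7, 0, 4, 5, 6, 3, 8, 2]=(0 9 2 7 3)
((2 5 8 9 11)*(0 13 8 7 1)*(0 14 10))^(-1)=(0 10 14 1 7 5 2 11 9 8 13)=((0 13 8 9 11 2 5 7 1 14 10))^(-1)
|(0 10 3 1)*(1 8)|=5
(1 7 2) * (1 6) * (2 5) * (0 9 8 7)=(0 9 8 7 5 2 6 1)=[9, 0, 6, 3, 4, 2, 1, 5, 7, 8]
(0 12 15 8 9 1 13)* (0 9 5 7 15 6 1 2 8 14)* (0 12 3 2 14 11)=(0 3 2 8 5 7 15 11)(1 13 9 14 12 6)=[3, 13, 8, 2, 4, 7, 1, 15, 5, 14, 10, 0, 6, 9, 12, 11]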